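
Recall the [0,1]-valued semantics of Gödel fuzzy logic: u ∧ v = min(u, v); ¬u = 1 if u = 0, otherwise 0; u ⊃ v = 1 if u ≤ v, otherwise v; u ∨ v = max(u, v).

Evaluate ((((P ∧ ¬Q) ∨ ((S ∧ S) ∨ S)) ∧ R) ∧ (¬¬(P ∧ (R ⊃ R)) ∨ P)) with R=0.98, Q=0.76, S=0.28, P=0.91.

0.28

¬Q: Gödel ¬ of 0.76 = 0 (operand ≠ 0)
(P ∧ ¬Q) = min(0.91, 0) = 0
(S ∧ S) = min(0.28, 0.28) = 0.28
((S ∧ S) ∨ S) = max(0.28, 0.28) = 0.28
((P ∧ ¬Q) ∨ ((S ∧ S) ∨ S)) = max(0, 0.28) = 0.28
(((P ∧ ¬Q) ∨ ((S ∧ S) ∨ S)) ∧ R) = min(0.28, 0.98) = 0.28
(R ⊃ R): 0.98 ≤ 0.98, so result = 1
(P ∧ (R ⊃ R)) = min(0.91, 1) = 0.91
¬(P ∧ (R ⊃ R)): Gödel ¬ of 0.91 = 0 (operand ≠ 0)
¬¬(P ∧ (R ⊃ R)): Gödel ¬ of 0 = 1 (operand is 0)
(¬¬(P ∧ (R ⊃ R)) ∨ P) = max(1, 0.91) = 1
((((P ∧ ¬Q) ∨ ((S ∧ S) ∨ S)) ∧ R) ∧ (¬¬(P ∧ (R ⊃ R)) ∨ P)) = min(0.28, 1) = 0.28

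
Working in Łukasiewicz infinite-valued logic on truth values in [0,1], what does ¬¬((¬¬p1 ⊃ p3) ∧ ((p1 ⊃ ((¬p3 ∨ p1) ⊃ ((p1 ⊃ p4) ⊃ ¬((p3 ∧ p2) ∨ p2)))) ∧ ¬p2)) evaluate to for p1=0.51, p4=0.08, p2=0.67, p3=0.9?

¬p1: Łukasiewicz ¬ gives 1 − 0.51 = 0.49
¬¬p1: Łukasiewicz ¬ gives 1 − 0.49 = 0.51
(¬¬p1 ⊃ p3): min(1, 1 − 0.51 + 0.9) = 1
¬p3: Łukasiewicz ¬ gives 1 − 0.9 = 0.1
(¬p3 ∨ p1) = max(0.1, 0.51) = 0.51
(p1 ⊃ p4): min(1, 1 − 0.51 + 0.08) = 0.57
(p3 ∧ p2) = min(0.9, 0.67) = 0.67
((p3 ∧ p2) ∨ p2) = max(0.67, 0.67) = 0.67
¬((p3 ∧ p2) ∨ p2): Łukasiewicz ¬ gives 1 − 0.67 = 0.33
((p1 ⊃ p4) ⊃ ¬((p3 ∧ p2) ∨ p2)): min(1, 1 − 0.57 + 0.33) = 0.76
((¬p3 ∨ p1) ⊃ ((p1 ⊃ p4) ⊃ ¬((p3 ∧ p2) ∨ p2))): min(1, 1 − 0.51 + 0.76) = 1
(p1 ⊃ ((¬p3 ∨ p1) ⊃ ((p1 ⊃ p4) ⊃ ¬((p3 ∧ p2) ∨ p2)))): min(1, 1 − 0.51 + 1) = 1
¬p2: Łukasiewicz ¬ gives 1 − 0.67 = 0.33
((p1 ⊃ ((¬p3 ∨ p1) ⊃ ((p1 ⊃ p4) ⊃ ¬((p3 ∧ p2) ∨ p2)))) ∧ ¬p2) = min(1, 0.33) = 0.33
((¬¬p1 ⊃ p3) ∧ ((p1 ⊃ ((¬p3 ∨ p1) ⊃ ((p1 ⊃ p4) ⊃ ¬((p3 ∧ p2) ∨ p2)))) ∧ ¬p2)) = min(1, 0.33) = 0.33
¬((¬¬p1 ⊃ p3) ∧ ((p1 ⊃ ((¬p3 ∨ p1) ⊃ ((p1 ⊃ p4) ⊃ ¬((p3 ∧ p2) ∨ p2)))) ∧ ¬p2)): Łukasiewicz ¬ gives 1 − 0.33 = 0.67
¬¬((¬¬p1 ⊃ p3) ∧ ((p1 ⊃ ((¬p3 ∨ p1) ⊃ ((p1 ⊃ p4) ⊃ ¬((p3 ∧ p2) ∨ p2)))) ∧ ¬p2)): Łukasiewicz ¬ gives 1 − 0.67 = 0.33

0.33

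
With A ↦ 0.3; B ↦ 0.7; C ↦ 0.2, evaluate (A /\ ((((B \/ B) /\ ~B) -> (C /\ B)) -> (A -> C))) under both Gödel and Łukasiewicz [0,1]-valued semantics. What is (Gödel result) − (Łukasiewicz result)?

Gödel evaluation:
  (B \/ B) = max(0.7, 0.7) = 0.7
  ~B: Gödel ¬ of 0.7 = 0 (operand ≠ 0)
  ((B \/ B) /\ ~B) = min(0.7, 0) = 0
  (C /\ B) = min(0.2, 0.7) = 0.2
  (((B \/ B) /\ ~B) -> (C /\ B)): 0 ≤ 0.2, so result = 1
  (A -> C): 0.3 > 0.2, so result = 0.2
  ((((B \/ B) /\ ~B) -> (C /\ B)) -> (A -> C)): 1 > 0.2, so result = 0.2
  (A /\ ((((B \/ B) /\ ~B) -> (C /\ B)) -> (A -> C))) = min(0.3, 0.2) = 0.2
  Gödel value = 0.2
Łukasiewicz evaluation:
  (B \/ B) = max(0.7, 0.7) = 0.7
  ~B: Łukasiewicz ¬ gives 1 − 0.7 = 0.3
  ((B \/ B) /\ ~B) = min(0.7, 0.3) = 0.3
  (C /\ B) = min(0.2, 0.7) = 0.2
  (((B \/ B) /\ ~B) -> (C /\ B)): min(1, 1 − 0.3 + 0.2) = 0.9
  (A -> C): min(1, 1 − 0.3 + 0.2) = 0.9
  ((((B \/ B) /\ ~B) -> (C /\ B)) -> (A -> C)): min(1, 1 − 0.9 + 0.9) = 1
  (A /\ ((((B \/ B) /\ ~B) -> (C /\ B)) -> (A -> C))) = min(0.3, 1) = 0.3
  Łukasiewicz value = 0.3
Difference: 0.2 − 0.3 = -0.10

-0.10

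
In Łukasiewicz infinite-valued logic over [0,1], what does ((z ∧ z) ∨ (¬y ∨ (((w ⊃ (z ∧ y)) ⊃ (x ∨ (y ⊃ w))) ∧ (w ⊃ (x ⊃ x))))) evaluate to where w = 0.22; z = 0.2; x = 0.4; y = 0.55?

(z ∧ z) = min(0.2, 0.2) = 0.2
¬y: Łukasiewicz ¬ gives 1 − 0.55 = 0.45
(z ∧ y) = min(0.2, 0.55) = 0.2
(w ⊃ (z ∧ y)): min(1, 1 − 0.22 + 0.2) = 0.98
(y ⊃ w): min(1, 1 − 0.55 + 0.22) = 0.67
(x ∨ (y ⊃ w)) = max(0.4, 0.67) = 0.67
((w ⊃ (z ∧ y)) ⊃ (x ∨ (y ⊃ w))): min(1, 1 − 0.98 + 0.67) = 0.69
(x ⊃ x): min(1, 1 − 0.4 + 0.4) = 1
(w ⊃ (x ⊃ x)): min(1, 1 − 0.22 + 1) = 1
(((w ⊃ (z ∧ y)) ⊃ (x ∨ (y ⊃ w))) ∧ (w ⊃ (x ⊃ x))) = min(0.69, 1) = 0.69
(¬y ∨ (((w ⊃ (z ∧ y)) ⊃ (x ∨ (y ⊃ w))) ∧ (w ⊃ (x ⊃ x)))) = max(0.45, 0.69) = 0.69
((z ∧ z) ∨ (¬y ∨ (((w ⊃ (z ∧ y)) ⊃ (x ∨ (y ⊃ w))) ∧ (w ⊃ (x ⊃ x))))) = max(0.2, 0.69) = 0.69

0.69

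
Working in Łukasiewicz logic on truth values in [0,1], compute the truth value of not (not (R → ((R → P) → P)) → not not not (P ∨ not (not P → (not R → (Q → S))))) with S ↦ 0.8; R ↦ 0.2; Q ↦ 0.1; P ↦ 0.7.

0.00

(R → P): min(1, 1 − 0.2 + 0.7) = 1
((R → P) → P): min(1, 1 − 1 + 0.7) = 0.7
(R → ((R → P) → P)): min(1, 1 − 0.2 + 0.7) = 1
not (R → ((R → P) → P)): Łukasiewicz ¬ gives 1 − 1 = 0
not P: Łukasiewicz ¬ gives 1 − 0.7 = 0.3
not R: Łukasiewicz ¬ gives 1 − 0.2 = 0.8
(Q → S): min(1, 1 − 0.1 + 0.8) = 1
(not R → (Q → S)): min(1, 1 − 0.8 + 1) = 1
(not P → (not R → (Q → S))): min(1, 1 − 0.3 + 1) = 1
not (not P → (not R → (Q → S))): Łukasiewicz ¬ gives 1 − 1 = 0
(P ∨ not (not P → (not R → (Q → S)))) = max(0.7, 0) = 0.7
not (P ∨ not (not P → (not R → (Q → S)))): Łukasiewicz ¬ gives 1 − 0.7 = 0.3
not not (P ∨ not (not P → (not R → (Q → S)))): Łukasiewicz ¬ gives 1 − 0.3 = 0.7
not not not (P ∨ not (not P → (not R → (Q → S)))): Łukasiewicz ¬ gives 1 − 0.7 = 0.3
(not (R → ((R → P) → P)) → not not not (P ∨ not (not P → (not R → (Q → S))))): min(1, 1 − 0 + 0.3) = 1
not (not (R → ((R → P) → P)) → not not not (P ∨ not (not P → (not R → (Q → S))))): Łukasiewicz ¬ gives 1 − 1 = 0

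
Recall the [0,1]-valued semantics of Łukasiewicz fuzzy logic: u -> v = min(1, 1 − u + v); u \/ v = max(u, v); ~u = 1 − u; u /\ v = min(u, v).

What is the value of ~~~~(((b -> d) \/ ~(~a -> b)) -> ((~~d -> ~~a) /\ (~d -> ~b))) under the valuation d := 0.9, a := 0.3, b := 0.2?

(b -> d): min(1, 1 − 0.2 + 0.9) = 1
~a: Łukasiewicz ¬ gives 1 − 0.3 = 0.7
(~a -> b): min(1, 1 − 0.7 + 0.2) = 0.5
~(~a -> b): Łukasiewicz ¬ gives 1 − 0.5 = 0.5
((b -> d) \/ ~(~a -> b)) = max(1, 0.5) = 1
~d: Łukasiewicz ¬ gives 1 − 0.9 = 0.1
~~d: Łukasiewicz ¬ gives 1 − 0.1 = 0.9
~a: Łukasiewicz ¬ gives 1 − 0.3 = 0.7
~~a: Łukasiewicz ¬ gives 1 − 0.7 = 0.3
(~~d -> ~~a): min(1, 1 − 0.9 + 0.3) = 0.4
~d: Łukasiewicz ¬ gives 1 − 0.9 = 0.1
~b: Łukasiewicz ¬ gives 1 − 0.2 = 0.8
(~d -> ~b): min(1, 1 − 0.1 + 0.8) = 1
((~~d -> ~~a) /\ (~d -> ~b)) = min(0.4, 1) = 0.4
(((b -> d) \/ ~(~a -> b)) -> ((~~d -> ~~a) /\ (~d -> ~b))): min(1, 1 − 1 + 0.4) = 0.4
~(((b -> d) \/ ~(~a -> b)) -> ((~~d -> ~~a) /\ (~d -> ~b))): Łukasiewicz ¬ gives 1 − 0.4 = 0.6
~~(((b -> d) \/ ~(~a -> b)) -> ((~~d -> ~~a) /\ (~d -> ~b))): Łukasiewicz ¬ gives 1 − 0.6 = 0.4
~~~(((b -> d) \/ ~(~a -> b)) -> ((~~d -> ~~a) /\ (~d -> ~b))): Łukasiewicz ¬ gives 1 − 0.4 = 0.6
~~~~(((b -> d) \/ ~(~a -> b)) -> ((~~d -> ~~a) /\ (~d -> ~b))): Łukasiewicz ¬ gives 1 − 0.6 = 0.4

0.40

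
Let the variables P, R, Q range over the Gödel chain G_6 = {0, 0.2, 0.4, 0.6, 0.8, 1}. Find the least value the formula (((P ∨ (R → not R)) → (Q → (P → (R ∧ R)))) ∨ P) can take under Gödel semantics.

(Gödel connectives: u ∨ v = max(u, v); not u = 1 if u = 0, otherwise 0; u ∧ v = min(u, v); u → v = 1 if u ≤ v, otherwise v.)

The minimum is attained at P = 0.2, R = 0, Q = 0.2:
  not R: Gödel ¬ of 0 = 1 (operand is 0)
  (R → not R): 0 ≤ 1, so result = 1
  (P ∨ (R → not R)) = max(0.2, 1) = 1
  (R ∧ R) = min(0, 0) = 0
  (P → (R ∧ R)): 0.2 > 0, so result = 0
  (Q → (P → (R ∧ R))): 0.2 > 0, so result = 0
  ((P ∨ (R → not R)) → (Q → (P → (R ∧ R)))): 1 > 0, so result = 0
  (((P ∨ (R → not R)) → (Q → (P → (R ∧ R)))) ∨ P) = max(0, 0.2) = 0.2
Checking all 216 assignments confirms none give a value below 0.20.

0.20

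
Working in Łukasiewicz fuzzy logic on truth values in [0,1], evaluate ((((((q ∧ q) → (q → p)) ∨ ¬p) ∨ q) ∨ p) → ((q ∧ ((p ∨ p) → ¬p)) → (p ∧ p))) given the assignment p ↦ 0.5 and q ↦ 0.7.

(q ∧ q) = min(0.7, 0.7) = 0.7
(q → p): min(1, 1 − 0.7 + 0.5) = 0.8
((q ∧ q) → (q → p)): min(1, 1 − 0.7 + 0.8) = 1
¬p: Łukasiewicz ¬ gives 1 − 0.5 = 0.5
(((q ∧ q) → (q → p)) ∨ ¬p) = max(1, 0.5) = 1
((((q ∧ q) → (q → p)) ∨ ¬p) ∨ q) = max(1, 0.7) = 1
(((((q ∧ q) → (q → p)) ∨ ¬p) ∨ q) ∨ p) = max(1, 0.5) = 1
(p ∨ p) = max(0.5, 0.5) = 0.5
¬p: Łukasiewicz ¬ gives 1 − 0.5 = 0.5
((p ∨ p) → ¬p): min(1, 1 − 0.5 + 0.5) = 1
(q ∧ ((p ∨ p) → ¬p)) = min(0.7, 1) = 0.7
(p ∧ p) = min(0.5, 0.5) = 0.5
((q ∧ ((p ∨ p) → ¬p)) → (p ∧ p)): min(1, 1 − 0.7 + 0.5) = 0.8
((((((q ∧ q) → (q → p)) ∨ ¬p) ∨ q) ∨ p) → ((q ∧ ((p ∨ p) → ¬p)) → (p ∧ p))): min(1, 1 − 1 + 0.8) = 0.8

0.80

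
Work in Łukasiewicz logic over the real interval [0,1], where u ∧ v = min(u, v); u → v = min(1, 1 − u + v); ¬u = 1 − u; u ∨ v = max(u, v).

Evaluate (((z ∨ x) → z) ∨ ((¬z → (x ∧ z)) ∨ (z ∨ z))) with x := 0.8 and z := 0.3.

0.60

(z ∨ x) = max(0.3, 0.8) = 0.8
((z ∨ x) → z): min(1, 1 − 0.8 + 0.3) = 0.5
¬z: Łukasiewicz ¬ gives 1 − 0.3 = 0.7
(x ∧ z) = min(0.8, 0.3) = 0.3
(¬z → (x ∧ z)): min(1, 1 − 0.7 + 0.3) = 0.6
(z ∨ z) = max(0.3, 0.3) = 0.3
((¬z → (x ∧ z)) ∨ (z ∨ z)) = max(0.6, 0.3) = 0.6
(((z ∨ x) → z) ∨ ((¬z → (x ∧ z)) ∨ (z ∨ z))) = max(0.5, 0.6) = 0.6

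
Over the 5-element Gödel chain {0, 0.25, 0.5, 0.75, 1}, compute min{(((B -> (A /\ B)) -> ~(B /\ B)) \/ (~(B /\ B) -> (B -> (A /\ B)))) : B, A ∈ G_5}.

1.00

Every assignment gives 1. For instance at B = 0, A = 0:
  (A /\ B) = min(0, 0) = 0
  (B -> (A /\ B)): 0 ≤ 0, so result = 1
  (B /\ B) = min(0, 0) = 0
  ~(B /\ B): Gödel ¬ of 0 = 1 (operand is 0)
  ((B -> (A /\ B)) -> ~(B /\ B)): 1 ≤ 1, so result = 1
  (B /\ B) = min(0, 0) = 0
  ~(B /\ B): Gödel ¬ of 0 = 1 (operand is 0)
  (A /\ B) = min(0, 0) = 0
  (B -> (A /\ B)): 0 ≤ 0, so result = 1
  (~(B /\ B) -> (B -> (A /\ B))): 1 ≤ 1, so result = 1
  (((B -> (A /\ B)) -> ~(B /\ B)) \/ (~(B /\ B) -> (B -> (A /\ B)))) = max(1, 1) = 1
All 25 assignments give value 1 — the formula is a G_5-tautology.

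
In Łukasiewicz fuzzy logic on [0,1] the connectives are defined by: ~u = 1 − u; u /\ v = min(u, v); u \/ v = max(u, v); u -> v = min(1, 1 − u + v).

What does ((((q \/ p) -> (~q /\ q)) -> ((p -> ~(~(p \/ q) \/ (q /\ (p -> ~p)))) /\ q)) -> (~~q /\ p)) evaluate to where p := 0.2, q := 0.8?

(q \/ p) = max(0.8, 0.2) = 0.8
~q: Łukasiewicz ¬ gives 1 − 0.8 = 0.2
(~q /\ q) = min(0.2, 0.8) = 0.2
((q \/ p) -> (~q /\ q)): min(1, 1 − 0.8 + 0.2) = 0.4
(p \/ q) = max(0.2, 0.8) = 0.8
~(p \/ q): Łukasiewicz ¬ gives 1 − 0.8 = 0.2
~p: Łukasiewicz ¬ gives 1 − 0.2 = 0.8
(p -> ~p): min(1, 1 − 0.2 + 0.8) = 1
(q /\ (p -> ~p)) = min(0.8, 1) = 0.8
(~(p \/ q) \/ (q /\ (p -> ~p))) = max(0.2, 0.8) = 0.8
~(~(p \/ q) \/ (q /\ (p -> ~p))): Łukasiewicz ¬ gives 1 − 0.8 = 0.2
(p -> ~(~(p \/ q) \/ (q /\ (p -> ~p)))): min(1, 1 − 0.2 + 0.2) = 1
((p -> ~(~(p \/ q) \/ (q /\ (p -> ~p)))) /\ q) = min(1, 0.8) = 0.8
(((q \/ p) -> (~q /\ q)) -> ((p -> ~(~(p \/ q) \/ (q /\ (p -> ~p)))) /\ q)): min(1, 1 − 0.4 + 0.8) = 1
~q: Łukasiewicz ¬ gives 1 − 0.8 = 0.2
~~q: Łukasiewicz ¬ gives 1 − 0.2 = 0.8
(~~q /\ p) = min(0.8, 0.2) = 0.2
((((q \/ p) -> (~q /\ q)) -> ((p -> ~(~(p \/ q) \/ (q /\ (p -> ~p)))) /\ q)) -> (~~q /\ p)): min(1, 1 − 1 + 0.2) = 0.2

0.20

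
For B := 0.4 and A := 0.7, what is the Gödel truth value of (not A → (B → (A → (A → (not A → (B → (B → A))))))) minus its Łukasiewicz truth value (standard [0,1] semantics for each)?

Gödel evaluation:
  not A: Gödel ¬ of 0.7 = 0 (operand ≠ 0)
  not A: Gödel ¬ of 0.7 = 0 (operand ≠ 0)
  (B → A): 0.4 ≤ 0.7, so result = 1
  (B → (B → A)): 0.4 ≤ 1, so result = 1
  (not A → (B → (B → A))): 0 ≤ 1, so result = 1
  (A → (not A → (B → (B → A)))): 0.7 ≤ 1, so result = 1
  (A → (A → (not A → (B → (B → A))))): 0.7 ≤ 1, so result = 1
  (B → (A → (A → (not A → (B → (B → A)))))): 0.4 ≤ 1, so result = 1
  (not A → (B → (A → (A → (not A → (B → (B → A))))))): 0 ≤ 1, so result = 1
  Gödel value = 1
Łukasiewicz evaluation:
  not A: Łukasiewicz ¬ gives 1 − 0.7 = 0.3
  not A: Łukasiewicz ¬ gives 1 − 0.7 = 0.3
  (B → A): min(1, 1 − 0.4 + 0.7) = 1
  (B → (B → A)): min(1, 1 − 0.4 + 1) = 1
  (not A → (B → (B → A))): min(1, 1 − 0.3 + 1) = 1
  (A → (not A → (B → (B → A)))): min(1, 1 − 0.7 + 1) = 1
  (A → (A → (not A → (B → (B → A))))): min(1, 1 − 0.7 + 1) = 1
  (B → (A → (A → (not A → (B → (B → A)))))): min(1, 1 − 0.4 + 1) = 1
  (not A → (B → (A → (A → (not A → (B → (B → A))))))): min(1, 1 − 0.3 + 1) = 1
  Łukasiewicz value = 1
Difference: 1 − 1 = 0.00

0.00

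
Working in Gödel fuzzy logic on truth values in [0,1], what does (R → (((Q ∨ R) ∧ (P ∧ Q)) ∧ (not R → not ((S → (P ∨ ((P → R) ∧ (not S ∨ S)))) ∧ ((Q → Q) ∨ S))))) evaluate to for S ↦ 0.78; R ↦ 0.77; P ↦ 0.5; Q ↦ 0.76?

(Q ∨ R) = max(0.76, 0.77) = 0.77
(P ∧ Q) = min(0.5, 0.76) = 0.5
((Q ∨ R) ∧ (P ∧ Q)) = min(0.77, 0.5) = 0.5
not R: Gödel ¬ of 0.77 = 0 (operand ≠ 0)
(P → R): 0.5 ≤ 0.77, so result = 1
not S: Gödel ¬ of 0.78 = 0 (operand ≠ 0)
(not S ∨ S) = max(0, 0.78) = 0.78
((P → R) ∧ (not S ∨ S)) = min(1, 0.78) = 0.78
(P ∨ ((P → R) ∧ (not S ∨ S))) = max(0.5, 0.78) = 0.78
(S → (P ∨ ((P → R) ∧ (not S ∨ S)))): 0.78 ≤ 0.78, so result = 1
(Q → Q): 0.76 ≤ 0.76, so result = 1
((Q → Q) ∨ S) = max(1, 0.78) = 1
((S → (P ∨ ((P → R) ∧ (not S ∨ S)))) ∧ ((Q → Q) ∨ S)) = min(1, 1) = 1
not ((S → (P ∨ ((P → R) ∧ (not S ∨ S)))) ∧ ((Q → Q) ∨ S)): Gödel ¬ of 1 = 0 (operand ≠ 0)
(not R → not ((S → (P ∨ ((P → R) ∧ (not S ∨ S)))) ∧ ((Q → Q) ∨ S))): 0 ≤ 0, so result = 1
(((Q ∨ R) ∧ (P ∧ Q)) ∧ (not R → not ((S → (P ∨ ((P → R) ∧ (not S ∨ S)))) ∧ ((Q → Q) ∨ S)))) = min(0.5, 1) = 0.5
(R → (((Q ∨ R) ∧ (P ∧ Q)) ∧ (not R → not ((S → (P ∨ ((P → R) ∧ (not S ∨ S)))) ∧ ((Q → Q) ∨ S))))): 0.77 > 0.5, so result = 0.5

0.50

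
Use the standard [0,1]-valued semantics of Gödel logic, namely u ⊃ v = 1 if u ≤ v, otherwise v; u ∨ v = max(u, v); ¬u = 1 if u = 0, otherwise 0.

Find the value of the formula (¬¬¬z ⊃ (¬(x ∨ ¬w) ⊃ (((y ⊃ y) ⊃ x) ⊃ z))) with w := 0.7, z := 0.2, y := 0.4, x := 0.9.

1.00

¬z: Gödel ¬ of 0.2 = 0 (operand ≠ 0)
¬¬z: Gödel ¬ of 0 = 1 (operand is 0)
¬¬¬z: Gödel ¬ of 1 = 0 (operand ≠ 0)
¬w: Gödel ¬ of 0.7 = 0 (operand ≠ 0)
(x ∨ ¬w) = max(0.9, 0) = 0.9
¬(x ∨ ¬w): Gödel ¬ of 0.9 = 0 (operand ≠ 0)
(y ⊃ y): 0.4 ≤ 0.4, so result = 1
((y ⊃ y) ⊃ x): 1 > 0.9, so result = 0.9
(((y ⊃ y) ⊃ x) ⊃ z): 0.9 > 0.2, so result = 0.2
(¬(x ∨ ¬w) ⊃ (((y ⊃ y) ⊃ x) ⊃ z)): 0 ≤ 0.2, so result = 1
(¬¬¬z ⊃ (¬(x ∨ ¬w) ⊃ (((y ⊃ y) ⊃ x) ⊃ z))): 0 ≤ 1, so result = 1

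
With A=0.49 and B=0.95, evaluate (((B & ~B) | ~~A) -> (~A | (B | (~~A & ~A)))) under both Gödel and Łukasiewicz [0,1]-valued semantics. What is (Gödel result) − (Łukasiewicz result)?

Gödel evaluation:
  ~B: Gödel ¬ of 0.95 = 0 (operand ≠ 0)
  (B & ~B) = min(0.95, 0) = 0
  ~A: Gödel ¬ of 0.49 = 0 (operand ≠ 0)
  ~~A: Gödel ¬ of 0 = 1 (operand is 0)
  ((B & ~B) | ~~A) = max(0, 1) = 1
  ~A: Gödel ¬ of 0.49 = 0 (operand ≠ 0)
  ~A: Gödel ¬ of 0.49 = 0 (operand ≠ 0)
  ~~A: Gödel ¬ of 0 = 1 (operand is 0)
  ~A: Gödel ¬ of 0.49 = 0 (operand ≠ 0)
  (~~A & ~A) = min(1, 0) = 0
  (B | (~~A & ~A)) = max(0.95, 0) = 0.95
  (~A | (B | (~~A & ~A))) = max(0, 0.95) = 0.95
  (((B & ~B) | ~~A) -> (~A | (B | (~~A & ~A)))): 1 > 0.95, so result = 0.95
  Gödel value = 0.95
Łukasiewicz evaluation:
  ~B: Łukasiewicz ¬ gives 1 − 0.95 = 0.05
  (B & ~B) = min(0.95, 0.05) = 0.05
  ~A: Łukasiewicz ¬ gives 1 − 0.49 = 0.51
  ~~A: Łukasiewicz ¬ gives 1 − 0.51 = 0.49
  ((B & ~B) | ~~A) = max(0.05, 0.49) = 0.49
  ~A: Łukasiewicz ¬ gives 1 − 0.49 = 0.51
  ~A: Łukasiewicz ¬ gives 1 − 0.49 = 0.51
  ~~A: Łukasiewicz ¬ gives 1 − 0.51 = 0.49
  ~A: Łukasiewicz ¬ gives 1 − 0.49 = 0.51
  (~~A & ~A) = min(0.49, 0.51) = 0.49
  (B | (~~A & ~A)) = max(0.95, 0.49) = 0.95
  (~A | (B | (~~A & ~A))) = max(0.51, 0.95) = 0.95
  (((B & ~B) | ~~A) -> (~A | (B | (~~A & ~A)))): min(1, 1 − 0.49 + 0.95) = 1
  Łukasiewicz value = 1
Difference: 0.95 − 1 = -0.05

-0.05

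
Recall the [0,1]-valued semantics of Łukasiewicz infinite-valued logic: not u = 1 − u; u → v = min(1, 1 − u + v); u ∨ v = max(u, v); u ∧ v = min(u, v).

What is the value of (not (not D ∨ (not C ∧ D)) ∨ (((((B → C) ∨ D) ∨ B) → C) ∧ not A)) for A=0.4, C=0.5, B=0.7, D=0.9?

not D: Łukasiewicz ¬ gives 1 − 0.9 = 0.1
not C: Łukasiewicz ¬ gives 1 − 0.5 = 0.5
(not C ∧ D) = min(0.5, 0.9) = 0.5
(not D ∨ (not C ∧ D)) = max(0.1, 0.5) = 0.5
not (not D ∨ (not C ∧ D)): Łukasiewicz ¬ gives 1 − 0.5 = 0.5
(B → C): min(1, 1 − 0.7 + 0.5) = 0.8
((B → C) ∨ D) = max(0.8, 0.9) = 0.9
(((B → C) ∨ D) ∨ B) = max(0.9, 0.7) = 0.9
((((B → C) ∨ D) ∨ B) → C): min(1, 1 − 0.9 + 0.5) = 0.6
not A: Łukasiewicz ¬ gives 1 − 0.4 = 0.6
(((((B → C) ∨ D) ∨ B) → C) ∧ not A) = min(0.6, 0.6) = 0.6
(not (not D ∨ (not C ∧ D)) ∨ (((((B → C) ∨ D) ∨ B) → C) ∧ not A)) = max(0.5, 0.6) = 0.6

0.60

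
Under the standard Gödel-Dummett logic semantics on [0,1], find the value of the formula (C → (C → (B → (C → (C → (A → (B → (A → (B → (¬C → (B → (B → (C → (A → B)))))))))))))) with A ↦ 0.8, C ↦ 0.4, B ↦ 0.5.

1.00

¬C: Gödel ¬ of 0.4 = 0 (operand ≠ 0)
(A → B): 0.8 > 0.5, so result = 0.5
(C → (A → B)): 0.4 ≤ 0.5, so result = 1
(B → (C → (A → B))): 0.5 ≤ 1, so result = 1
(B → (B → (C → (A → B)))): 0.5 ≤ 1, so result = 1
(¬C → (B → (B → (C → (A → B))))): 0 ≤ 1, so result = 1
(B → (¬C → (B → (B → (C → (A → B)))))): 0.5 ≤ 1, so result = 1
(A → (B → (¬C → (B → (B → (C → (A → B))))))): 0.8 ≤ 1, so result = 1
(B → (A → (B → (¬C → (B → (B → (C → (A → B)))))))): 0.5 ≤ 1, so result = 1
(A → (B → (A → (B → (¬C → (B → (B → (C → (A → B))))))))): 0.8 ≤ 1, so result = 1
(C → (A → (B → (A → (B → (¬C → (B → (B → (C → (A → B)))))))))): 0.4 ≤ 1, so result = 1
(C → (C → (A → (B → (A → (B → (¬C → (B → (B → (C → (A → B))))))))))): 0.4 ≤ 1, so result = 1
(B → (C → (C → (A → (B → (A → (B → (¬C → (B → (B → (C → (A → B)))))))))))): 0.5 ≤ 1, so result = 1
(C → (B → (C → (C → (A → (B → (A → (B → (¬C → (B → (B → (C → (A → B))))))))))))): 0.4 ≤ 1, so result = 1
(C → (C → (B → (C → (C → (A → (B → (A → (B → (¬C → (B → (B → (C → (A → B)))))))))))))): 0.4 ≤ 1, so result = 1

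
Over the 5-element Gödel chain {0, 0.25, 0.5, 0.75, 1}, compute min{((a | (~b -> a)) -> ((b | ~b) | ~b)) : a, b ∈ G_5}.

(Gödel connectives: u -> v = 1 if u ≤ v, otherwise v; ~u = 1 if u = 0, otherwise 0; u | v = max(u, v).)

The minimum is attained at a = 0, b = 0.25:
  ~b: Gödel ¬ of 0.25 = 0 (operand ≠ 0)
  (~b -> a): 0 ≤ 0, so result = 1
  (a | (~b -> a)) = max(0, 1) = 1
  ~b: Gödel ¬ of 0.25 = 0 (operand ≠ 0)
  (b | ~b) = max(0.25, 0) = 0.25
  ~b: Gödel ¬ of 0.25 = 0 (operand ≠ 0)
  ((b | ~b) | ~b) = max(0.25, 0) = 0.25
  ((a | (~b -> a)) -> ((b | ~b) | ~b)): 1 > 0.25, so result = 0.25
Checking all 25 assignments confirms none give a value below 0.25.

0.25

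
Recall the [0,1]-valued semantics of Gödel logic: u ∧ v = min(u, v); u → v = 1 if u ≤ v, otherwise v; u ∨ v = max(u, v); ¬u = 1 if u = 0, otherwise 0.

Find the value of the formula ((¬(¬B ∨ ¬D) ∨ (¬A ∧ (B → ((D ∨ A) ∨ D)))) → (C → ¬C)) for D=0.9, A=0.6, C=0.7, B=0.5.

¬B: Gödel ¬ of 0.5 = 0 (operand ≠ 0)
¬D: Gödel ¬ of 0.9 = 0 (operand ≠ 0)
(¬B ∨ ¬D) = max(0, 0) = 0
¬(¬B ∨ ¬D): Gödel ¬ of 0 = 1 (operand is 0)
¬A: Gödel ¬ of 0.6 = 0 (operand ≠ 0)
(D ∨ A) = max(0.9, 0.6) = 0.9
((D ∨ A) ∨ D) = max(0.9, 0.9) = 0.9
(B → ((D ∨ A) ∨ D)): 0.5 ≤ 0.9, so result = 1
(¬A ∧ (B → ((D ∨ A) ∨ D))) = min(0, 1) = 0
(¬(¬B ∨ ¬D) ∨ (¬A ∧ (B → ((D ∨ A) ∨ D)))) = max(1, 0) = 1
¬C: Gödel ¬ of 0.7 = 0 (operand ≠ 0)
(C → ¬C): 0.7 > 0, so result = 0
((¬(¬B ∨ ¬D) ∨ (¬A ∧ (B → ((D ∨ A) ∨ D)))) → (C → ¬C)): 1 > 0, so result = 0

0.00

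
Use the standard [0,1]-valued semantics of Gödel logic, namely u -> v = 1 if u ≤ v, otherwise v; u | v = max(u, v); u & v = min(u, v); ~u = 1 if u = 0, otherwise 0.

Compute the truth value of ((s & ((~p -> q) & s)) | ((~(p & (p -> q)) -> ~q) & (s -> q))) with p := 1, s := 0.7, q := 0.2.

0.70

~p: Gödel ¬ of 1 = 0 (operand ≠ 0)
(~p -> q): 0 ≤ 0.2, so result = 1
((~p -> q) & s) = min(1, 0.7) = 0.7
(s & ((~p -> q) & s)) = min(0.7, 0.7) = 0.7
(p -> q): 1 > 0.2, so result = 0.2
(p & (p -> q)) = min(1, 0.2) = 0.2
~(p & (p -> q)): Gödel ¬ of 0.2 = 0 (operand ≠ 0)
~q: Gödel ¬ of 0.2 = 0 (operand ≠ 0)
(~(p & (p -> q)) -> ~q): 0 ≤ 0, so result = 1
(s -> q): 0.7 > 0.2, so result = 0.2
((~(p & (p -> q)) -> ~q) & (s -> q)) = min(1, 0.2) = 0.2
((s & ((~p -> q) & s)) | ((~(p & (p -> q)) -> ~q) & (s -> q))) = max(0.7, 0.2) = 0.7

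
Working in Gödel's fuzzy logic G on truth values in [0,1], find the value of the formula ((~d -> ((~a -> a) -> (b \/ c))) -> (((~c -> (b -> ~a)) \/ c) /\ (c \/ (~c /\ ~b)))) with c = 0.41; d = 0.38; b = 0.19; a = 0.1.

0.41

~d: Gödel ¬ of 0.38 = 0 (operand ≠ 0)
~a: Gödel ¬ of 0.1 = 0 (operand ≠ 0)
(~a -> a): 0 ≤ 0.1, so result = 1
(b \/ c) = max(0.19, 0.41) = 0.41
((~a -> a) -> (b \/ c)): 1 > 0.41, so result = 0.41
(~d -> ((~a -> a) -> (b \/ c))): 0 ≤ 0.41, so result = 1
~c: Gödel ¬ of 0.41 = 0 (operand ≠ 0)
~a: Gödel ¬ of 0.1 = 0 (operand ≠ 0)
(b -> ~a): 0.19 > 0, so result = 0
(~c -> (b -> ~a)): 0 ≤ 0, so result = 1
((~c -> (b -> ~a)) \/ c) = max(1, 0.41) = 1
~c: Gödel ¬ of 0.41 = 0 (operand ≠ 0)
~b: Gödel ¬ of 0.19 = 0 (operand ≠ 0)
(~c /\ ~b) = min(0, 0) = 0
(c \/ (~c /\ ~b)) = max(0.41, 0) = 0.41
(((~c -> (b -> ~a)) \/ c) /\ (c \/ (~c /\ ~b))) = min(1, 0.41) = 0.41
((~d -> ((~a -> a) -> (b \/ c))) -> (((~c -> (b -> ~a)) \/ c) /\ (c \/ (~c /\ ~b)))): 1 > 0.41, so result = 0.41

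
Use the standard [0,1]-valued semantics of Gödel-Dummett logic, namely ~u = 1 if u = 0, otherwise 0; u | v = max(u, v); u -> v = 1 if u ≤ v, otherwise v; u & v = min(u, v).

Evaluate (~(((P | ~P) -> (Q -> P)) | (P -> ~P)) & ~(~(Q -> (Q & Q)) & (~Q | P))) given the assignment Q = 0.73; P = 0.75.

0.00

~P: Gödel ¬ of 0.75 = 0 (operand ≠ 0)
(P | ~P) = max(0.75, 0) = 0.75
(Q -> P): 0.73 ≤ 0.75, so result = 1
((P | ~P) -> (Q -> P)): 0.75 ≤ 1, so result = 1
~P: Gödel ¬ of 0.75 = 0 (operand ≠ 0)
(P -> ~P): 0.75 > 0, so result = 0
(((P | ~P) -> (Q -> P)) | (P -> ~P)) = max(1, 0) = 1
~(((P | ~P) -> (Q -> P)) | (P -> ~P)): Gödel ¬ of 1 = 0 (operand ≠ 0)
(Q & Q) = min(0.73, 0.73) = 0.73
(Q -> (Q & Q)): 0.73 ≤ 0.73, so result = 1
~(Q -> (Q & Q)): Gödel ¬ of 1 = 0 (operand ≠ 0)
~Q: Gödel ¬ of 0.73 = 0 (operand ≠ 0)
(~Q | P) = max(0, 0.75) = 0.75
(~(Q -> (Q & Q)) & (~Q | P)) = min(0, 0.75) = 0
~(~(Q -> (Q & Q)) & (~Q | P)): Gödel ¬ of 0 = 1 (operand is 0)
(~(((P | ~P) -> (Q -> P)) | (P -> ~P)) & ~(~(Q -> (Q & Q)) & (~Q | P))) = min(0, 1) = 0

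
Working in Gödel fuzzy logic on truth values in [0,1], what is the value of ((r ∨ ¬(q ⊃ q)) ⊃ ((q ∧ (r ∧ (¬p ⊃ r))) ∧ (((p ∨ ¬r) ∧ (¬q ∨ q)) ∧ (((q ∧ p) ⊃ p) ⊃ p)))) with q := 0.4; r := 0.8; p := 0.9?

(q ⊃ q): 0.4 ≤ 0.4, so result = 1
¬(q ⊃ q): Gödel ¬ of 1 = 0 (operand ≠ 0)
(r ∨ ¬(q ⊃ q)) = max(0.8, 0) = 0.8
¬p: Gödel ¬ of 0.9 = 0 (operand ≠ 0)
(¬p ⊃ r): 0 ≤ 0.8, so result = 1
(r ∧ (¬p ⊃ r)) = min(0.8, 1) = 0.8
(q ∧ (r ∧ (¬p ⊃ r))) = min(0.4, 0.8) = 0.4
¬r: Gödel ¬ of 0.8 = 0 (operand ≠ 0)
(p ∨ ¬r) = max(0.9, 0) = 0.9
¬q: Gödel ¬ of 0.4 = 0 (operand ≠ 0)
(¬q ∨ q) = max(0, 0.4) = 0.4
((p ∨ ¬r) ∧ (¬q ∨ q)) = min(0.9, 0.4) = 0.4
(q ∧ p) = min(0.4, 0.9) = 0.4
((q ∧ p) ⊃ p): 0.4 ≤ 0.9, so result = 1
(((q ∧ p) ⊃ p) ⊃ p): 1 > 0.9, so result = 0.9
(((p ∨ ¬r) ∧ (¬q ∨ q)) ∧ (((q ∧ p) ⊃ p) ⊃ p)) = min(0.4, 0.9) = 0.4
((q ∧ (r ∧ (¬p ⊃ r))) ∧ (((p ∨ ¬r) ∧ (¬q ∨ q)) ∧ (((q ∧ p) ⊃ p) ⊃ p))) = min(0.4, 0.4) = 0.4
((r ∨ ¬(q ⊃ q)) ⊃ ((q ∧ (r ∧ (¬p ⊃ r))) ∧ (((p ∨ ¬r) ∧ (¬q ∨ q)) ∧ (((q ∧ p) ⊃ p) ⊃ p)))): 0.8 > 0.4, so result = 0.4

0.40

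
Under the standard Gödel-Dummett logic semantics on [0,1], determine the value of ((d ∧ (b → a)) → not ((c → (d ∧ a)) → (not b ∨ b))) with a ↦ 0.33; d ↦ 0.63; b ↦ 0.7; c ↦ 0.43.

0.00

(b → a): 0.7 > 0.33, so result = 0.33
(d ∧ (b → a)) = min(0.63, 0.33) = 0.33
(d ∧ a) = min(0.63, 0.33) = 0.33
(c → (d ∧ a)): 0.43 > 0.33, so result = 0.33
not b: Gödel ¬ of 0.7 = 0 (operand ≠ 0)
(not b ∨ b) = max(0, 0.7) = 0.7
((c → (d ∧ a)) → (not b ∨ b)): 0.33 ≤ 0.7, so result = 1
not ((c → (d ∧ a)) → (not b ∨ b)): Gödel ¬ of 1 = 0 (operand ≠ 0)
((d ∧ (b → a)) → not ((c → (d ∧ a)) → (not b ∨ b))): 0.33 > 0, so result = 0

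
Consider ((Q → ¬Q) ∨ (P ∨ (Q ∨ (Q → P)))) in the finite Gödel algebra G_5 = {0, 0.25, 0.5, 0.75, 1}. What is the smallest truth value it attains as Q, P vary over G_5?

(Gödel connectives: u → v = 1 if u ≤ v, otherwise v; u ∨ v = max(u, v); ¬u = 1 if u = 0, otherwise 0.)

The minimum is attained at Q = 0.25, P = 0:
  ¬Q: Gödel ¬ of 0.25 = 0 (operand ≠ 0)
  (Q → ¬Q): 0.25 > 0, so result = 0
  (Q → P): 0.25 > 0, so result = 0
  (Q ∨ (Q → P)) = max(0.25, 0) = 0.25
  (P ∨ (Q ∨ (Q → P))) = max(0, 0.25) = 0.25
  ((Q → ¬Q) ∨ (P ∨ (Q ∨ (Q → P)))) = max(0, 0.25) = 0.25
Checking all 25 assignments confirms none give a value below 0.25.

0.25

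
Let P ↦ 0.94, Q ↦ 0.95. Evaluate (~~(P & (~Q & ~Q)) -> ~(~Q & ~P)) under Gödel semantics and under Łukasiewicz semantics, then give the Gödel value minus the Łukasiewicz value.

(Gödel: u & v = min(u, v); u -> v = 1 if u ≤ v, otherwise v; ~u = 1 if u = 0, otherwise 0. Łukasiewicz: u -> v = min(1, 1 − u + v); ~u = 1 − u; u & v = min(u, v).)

0.00

Gödel evaluation:
  ~Q: Gödel ¬ of 0.95 = 0 (operand ≠ 0)
  ~Q: Gödel ¬ of 0.95 = 0 (operand ≠ 0)
  (~Q & ~Q) = min(0, 0) = 0
  (P & (~Q & ~Q)) = min(0.94, 0) = 0
  ~(P & (~Q & ~Q)): Gödel ¬ of 0 = 1 (operand is 0)
  ~~(P & (~Q & ~Q)): Gödel ¬ of 1 = 0 (operand ≠ 0)
  ~Q: Gödel ¬ of 0.95 = 0 (operand ≠ 0)
  ~P: Gödel ¬ of 0.94 = 0 (operand ≠ 0)
  (~Q & ~P) = min(0, 0) = 0
  ~(~Q & ~P): Gödel ¬ of 0 = 1 (operand is 0)
  (~~(P & (~Q & ~Q)) -> ~(~Q & ~P)): 0 ≤ 1, so result = 1
  Gödel value = 1
Łukasiewicz evaluation:
  ~Q: Łukasiewicz ¬ gives 1 − 0.95 = 0.05
  ~Q: Łukasiewicz ¬ gives 1 − 0.95 = 0.05
  (~Q & ~Q) = min(0.05, 0.05) = 0.05
  (P & (~Q & ~Q)) = min(0.94, 0.05) = 0.05
  ~(P & (~Q & ~Q)): Łukasiewicz ¬ gives 1 − 0.05 = 0.95
  ~~(P & (~Q & ~Q)): Łukasiewicz ¬ gives 1 − 0.95 = 0.05
  ~Q: Łukasiewicz ¬ gives 1 − 0.95 = 0.05
  ~P: Łukasiewicz ¬ gives 1 − 0.94 = 0.06
  (~Q & ~P) = min(0.05, 0.06) = 0.05
  ~(~Q & ~P): Łukasiewicz ¬ gives 1 − 0.05 = 0.95
  (~~(P & (~Q & ~Q)) -> ~(~Q & ~P)): min(1, 1 − 0.05 + 0.95) = 1
  Łukasiewicz value = 1
Difference: 1 − 1 = 0.00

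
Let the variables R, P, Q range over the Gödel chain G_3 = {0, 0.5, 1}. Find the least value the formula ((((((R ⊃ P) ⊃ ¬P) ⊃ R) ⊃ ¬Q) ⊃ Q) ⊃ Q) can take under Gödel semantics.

0.50

The minimum is attained at R = 0, P = 0.5, Q = 0.5:
  (R ⊃ P): 0 ≤ 0.5, so result = 1
  ¬P: Gödel ¬ of 0.5 = 0 (operand ≠ 0)
  ((R ⊃ P) ⊃ ¬P): 1 > 0, so result = 0
  (((R ⊃ P) ⊃ ¬P) ⊃ R): 0 ≤ 0, so result = 1
  ¬Q: Gödel ¬ of 0.5 = 0 (operand ≠ 0)
  ((((R ⊃ P) ⊃ ¬P) ⊃ R) ⊃ ¬Q): 1 > 0, so result = 0
  (((((R ⊃ P) ⊃ ¬P) ⊃ R) ⊃ ¬Q) ⊃ Q): 0 ≤ 0.5, so result = 1
  ((((((R ⊃ P) ⊃ ¬P) ⊃ R) ⊃ ¬Q) ⊃ Q) ⊃ Q): 1 > 0.5, so result = 0.5
Checking all 27 assignments confirms none give a value below 0.50.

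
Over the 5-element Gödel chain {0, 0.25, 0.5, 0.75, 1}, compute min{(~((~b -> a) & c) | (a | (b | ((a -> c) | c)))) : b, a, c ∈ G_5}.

0.50

The minimum is attained at b = 0, a = 0.5, c = 0.25:
  ~b: Gödel ¬ of 0 = 1 (operand is 0)
  (~b -> a): 1 > 0.5, so result = 0.5
  ((~b -> a) & c) = min(0.5, 0.25) = 0.25
  ~((~b -> a) & c): Gödel ¬ of 0.25 = 0 (operand ≠ 0)
  (a -> c): 0.5 > 0.25, so result = 0.25
  ((a -> c) | c) = max(0.25, 0.25) = 0.25
  (b | ((a -> c) | c)) = max(0, 0.25) = 0.25
  (a | (b | ((a -> c) | c))) = max(0.5, 0.25) = 0.5
  (~((~b -> a) & c) | (a | (b | ((a -> c) | c)))) = max(0, 0.5) = 0.5
Checking all 125 assignments confirms none give a value below 0.50.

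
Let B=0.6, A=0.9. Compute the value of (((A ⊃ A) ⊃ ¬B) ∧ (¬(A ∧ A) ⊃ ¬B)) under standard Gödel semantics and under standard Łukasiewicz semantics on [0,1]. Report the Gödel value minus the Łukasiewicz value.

Gödel evaluation:
  (A ⊃ A): 0.9 ≤ 0.9, so result = 1
  ¬B: Gödel ¬ of 0.6 = 0 (operand ≠ 0)
  ((A ⊃ A) ⊃ ¬B): 1 > 0, so result = 0
  (A ∧ A) = min(0.9, 0.9) = 0.9
  ¬(A ∧ A): Gödel ¬ of 0.9 = 0 (operand ≠ 0)
  ¬B: Gödel ¬ of 0.6 = 0 (operand ≠ 0)
  (¬(A ∧ A) ⊃ ¬B): 0 ≤ 0, so result = 1
  (((A ⊃ A) ⊃ ¬B) ∧ (¬(A ∧ A) ⊃ ¬B)) = min(0, 1) = 0
  Gödel value = 0
Łukasiewicz evaluation:
  (A ⊃ A): min(1, 1 − 0.9 + 0.9) = 1
  ¬B: Łukasiewicz ¬ gives 1 − 0.6 = 0.4
  ((A ⊃ A) ⊃ ¬B): min(1, 1 − 1 + 0.4) = 0.4
  (A ∧ A) = min(0.9, 0.9) = 0.9
  ¬(A ∧ A): Łukasiewicz ¬ gives 1 − 0.9 = 0.1
  ¬B: Łukasiewicz ¬ gives 1 − 0.6 = 0.4
  (¬(A ∧ A) ⊃ ¬B): min(1, 1 − 0.1 + 0.4) = 1
  (((A ⊃ A) ⊃ ¬B) ∧ (¬(A ∧ A) ⊃ ¬B)) = min(0.4, 1) = 0.4
  Łukasiewicz value = 0.4
Difference: 0 − 0.4 = -0.40

-0.40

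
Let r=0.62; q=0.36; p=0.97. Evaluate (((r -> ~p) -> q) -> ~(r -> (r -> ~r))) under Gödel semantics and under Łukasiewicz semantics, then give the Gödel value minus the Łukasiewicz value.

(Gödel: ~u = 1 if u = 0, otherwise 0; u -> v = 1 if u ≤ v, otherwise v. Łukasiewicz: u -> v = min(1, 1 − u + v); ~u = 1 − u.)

0.95

Gödel evaluation:
  ~p: Gödel ¬ of 0.97 = 0 (operand ≠ 0)
  (r -> ~p): 0.62 > 0, so result = 0
  ((r -> ~p) -> q): 0 ≤ 0.36, so result = 1
  ~r: Gödel ¬ of 0.62 = 0 (operand ≠ 0)
  (r -> ~r): 0.62 > 0, so result = 0
  (r -> (r -> ~r)): 0.62 > 0, so result = 0
  ~(r -> (r -> ~r)): Gödel ¬ of 0 = 1 (operand is 0)
  (((r -> ~p) -> q) -> ~(r -> (r -> ~r))): 1 ≤ 1, so result = 1
  Gödel value = 1
Łukasiewicz evaluation:
  ~p: Łukasiewicz ¬ gives 1 − 0.97 = 0.03
  (r -> ~p): min(1, 1 − 0.62 + 0.03) = 0.41
  ((r -> ~p) -> q): min(1, 1 − 0.41 + 0.36) = 0.95
  ~r: Łukasiewicz ¬ gives 1 − 0.62 = 0.38
  (r -> ~r): min(1, 1 − 0.62 + 0.38) = 0.76
  (r -> (r -> ~r)): min(1, 1 − 0.62 + 0.76) = 1
  ~(r -> (r -> ~r)): Łukasiewicz ¬ gives 1 − 1 = 0
  (((r -> ~p) -> q) -> ~(r -> (r -> ~r))): min(1, 1 − 0.95 + 0) = 0.05
  Łukasiewicz value = 0.05
Difference: 1 − 0.05 = 0.95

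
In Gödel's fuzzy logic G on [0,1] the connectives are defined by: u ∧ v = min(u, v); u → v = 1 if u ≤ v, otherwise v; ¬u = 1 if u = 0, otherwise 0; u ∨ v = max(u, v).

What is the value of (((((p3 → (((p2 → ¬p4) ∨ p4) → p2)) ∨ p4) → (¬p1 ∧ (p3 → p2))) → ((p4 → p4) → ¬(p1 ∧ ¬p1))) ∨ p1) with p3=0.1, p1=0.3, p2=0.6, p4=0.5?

1.00

¬p4: Gödel ¬ of 0.5 = 0 (operand ≠ 0)
(p2 → ¬p4): 0.6 > 0, so result = 0
((p2 → ¬p4) ∨ p4) = max(0, 0.5) = 0.5
(((p2 → ¬p4) ∨ p4) → p2): 0.5 ≤ 0.6, so result = 1
(p3 → (((p2 → ¬p4) ∨ p4) → p2)): 0.1 ≤ 1, so result = 1
((p3 → (((p2 → ¬p4) ∨ p4) → p2)) ∨ p4) = max(1, 0.5) = 1
¬p1: Gödel ¬ of 0.3 = 0 (operand ≠ 0)
(p3 → p2): 0.1 ≤ 0.6, so result = 1
(¬p1 ∧ (p3 → p2)) = min(0, 1) = 0
(((p3 → (((p2 → ¬p4) ∨ p4) → p2)) ∨ p4) → (¬p1 ∧ (p3 → p2))): 1 > 0, so result = 0
(p4 → p4): 0.5 ≤ 0.5, so result = 1
¬p1: Gödel ¬ of 0.3 = 0 (operand ≠ 0)
(p1 ∧ ¬p1) = min(0.3, 0) = 0
¬(p1 ∧ ¬p1): Gödel ¬ of 0 = 1 (operand is 0)
((p4 → p4) → ¬(p1 ∧ ¬p1)): 1 ≤ 1, so result = 1
((((p3 → (((p2 → ¬p4) ∨ p4) → p2)) ∨ p4) → (¬p1 ∧ (p3 → p2))) → ((p4 → p4) → ¬(p1 ∧ ¬p1))): 0 ≤ 1, so result = 1
(((((p3 → (((p2 → ¬p4) ∨ p4) → p2)) ∨ p4) → (¬p1 ∧ (p3 → p2))) → ((p4 → p4) → ¬(p1 ∧ ¬p1))) ∨ p1) = max(1, 0.3) = 1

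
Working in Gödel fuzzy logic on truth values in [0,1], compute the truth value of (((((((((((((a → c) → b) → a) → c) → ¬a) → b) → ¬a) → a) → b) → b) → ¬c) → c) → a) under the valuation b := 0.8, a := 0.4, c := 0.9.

(a → c): 0.4 ≤ 0.9, so result = 1
((a → c) → b): 1 > 0.8, so result = 0.8
(((a → c) → b) → a): 0.8 > 0.4, so result = 0.4
((((a → c) → b) → a) → c): 0.4 ≤ 0.9, so result = 1
¬a: Gödel ¬ of 0.4 = 0 (operand ≠ 0)
(((((a → c) → b) → a) → c) → ¬a): 1 > 0, so result = 0
((((((a → c) → b) → a) → c) → ¬a) → b): 0 ≤ 0.8, so result = 1
¬a: Gödel ¬ of 0.4 = 0 (operand ≠ 0)
(((((((a → c) → b) → a) → c) → ¬a) → b) → ¬a): 1 > 0, so result = 0
((((((((a → c) → b) → a) → c) → ¬a) → b) → ¬a) → a): 0 ≤ 0.4, so result = 1
(((((((((a → c) → b) → a) → c) → ¬a) → b) → ¬a) → a) → b): 1 > 0.8, so result = 0.8
((((((((((a → c) → b) → a) → c) → ¬a) → b) → ¬a) → a) → b) → b): 0.8 ≤ 0.8, so result = 1
¬c: Gödel ¬ of 0.9 = 0 (operand ≠ 0)
(((((((((((a → c) → b) → a) → c) → ¬a) → b) → ¬a) → a) → b) → b) → ¬c): 1 > 0, so result = 0
((((((((((((a → c) → b) → a) → c) → ¬a) → b) → ¬a) → a) → b) → b) → ¬c) → c): 0 ≤ 0.9, so result = 1
(((((((((((((a → c) → b) → a) → c) → ¬a) → b) → ¬a) → a) → b) → b) → ¬c) → c) → a): 1 > 0.4, so result = 0.4

0.40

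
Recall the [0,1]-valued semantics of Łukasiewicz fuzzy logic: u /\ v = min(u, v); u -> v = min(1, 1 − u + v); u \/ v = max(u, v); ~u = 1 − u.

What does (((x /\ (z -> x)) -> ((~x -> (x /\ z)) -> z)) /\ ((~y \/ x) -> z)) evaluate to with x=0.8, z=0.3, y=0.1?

0.40

(z -> x): min(1, 1 − 0.3 + 0.8) = 1
(x /\ (z -> x)) = min(0.8, 1) = 0.8
~x: Łukasiewicz ¬ gives 1 − 0.8 = 0.2
(x /\ z) = min(0.8, 0.3) = 0.3
(~x -> (x /\ z)): min(1, 1 − 0.2 + 0.3) = 1
((~x -> (x /\ z)) -> z): min(1, 1 − 1 + 0.3) = 0.3
((x /\ (z -> x)) -> ((~x -> (x /\ z)) -> z)): min(1, 1 − 0.8 + 0.3) = 0.5
~y: Łukasiewicz ¬ gives 1 − 0.1 = 0.9
(~y \/ x) = max(0.9, 0.8) = 0.9
((~y \/ x) -> z): min(1, 1 − 0.9 + 0.3) = 0.4
(((x /\ (z -> x)) -> ((~x -> (x /\ z)) -> z)) /\ ((~y \/ x) -> z)) = min(0.5, 0.4) = 0.4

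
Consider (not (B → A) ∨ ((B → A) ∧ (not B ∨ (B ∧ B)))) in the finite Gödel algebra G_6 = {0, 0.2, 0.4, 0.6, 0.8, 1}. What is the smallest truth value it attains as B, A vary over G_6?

The minimum is attained at B = 0.2, A = 0.2:
  (B → A): 0.2 ≤ 0.2, so result = 1
  not (B → A): Gödel ¬ of 1 = 0 (operand ≠ 0)
  (B → A): 0.2 ≤ 0.2, so result = 1
  not B: Gödel ¬ of 0.2 = 0 (operand ≠ 0)
  (B ∧ B) = min(0.2, 0.2) = 0.2
  (not B ∨ (B ∧ B)) = max(0, 0.2) = 0.2
  ((B → A) ∧ (not B ∨ (B ∧ B))) = min(1, 0.2) = 0.2
  (not (B → A) ∨ ((B → A) ∧ (not B ∨ (B ∧ B)))) = max(0, 0.2) = 0.2
Checking all 36 assignments confirms none give a value below 0.20.

0.20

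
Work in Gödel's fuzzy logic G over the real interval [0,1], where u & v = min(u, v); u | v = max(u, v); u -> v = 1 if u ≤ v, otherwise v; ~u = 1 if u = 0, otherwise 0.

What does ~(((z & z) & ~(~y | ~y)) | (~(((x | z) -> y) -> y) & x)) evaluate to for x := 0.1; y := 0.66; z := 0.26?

(z & z) = min(0.26, 0.26) = 0.26
~y: Gödel ¬ of 0.66 = 0 (operand ≠ 0)
~y: Gödel ¬ of 0.66 = 0 (operand ≠ 0)
(~y | ~y) = max(0, 0) = 0
~(~y | ~y): Gödel ¬ of 0 = 1 (operand is 0)
((z & z) & ~(~y | ~y)) = min(0.26, 1) = 0.26
(x | z) = max(0.1, 0.26) = 0.26
((x | z) -> y): 0.26 ≤ 0.66, so result = 1
(((x | z) -> y) -> y): 1 > 0.66, so result = 0.66
~(((x | z) -> y) -> y): Gödel ¬ of 0.66 = 0 (operand ≠ 0)
(~(((x | z) -> y) -> y) & x) = min(0, 0.1) = 0
(((z & z) & ~(~y | ~y)) | (~(((x | z) -> y) -> y) & x)) = max(0.26, 0) = 0.26
~(((z & z) & ~(~y | ~y)) | (~(((x | z) -> y) -> y) & x)): Gödel ¬ of 0.26 = 0 (operand ≠ 0)

0.00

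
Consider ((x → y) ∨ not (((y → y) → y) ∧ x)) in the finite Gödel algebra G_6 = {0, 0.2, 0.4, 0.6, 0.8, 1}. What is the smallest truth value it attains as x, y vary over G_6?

0.20

The minimum is attained at x = 0.4, y = 0.2:
  (x → y): 0.4 > 0.2, so result = 0.2
  (y → y): 0.2 ≤ 0.2, so result = 1
  ((y → y) → y): 1 > 0.2, so result = 0.2
  (((y → y) → y) ∧ x) = min(0.2, 0.4) = 0.2
  not (((y → y) → y) ∧ x): Gödel ¬ of 0.2 = 0 (operand ≠ 0)
  ((x → y) ∨ not (((y → y) → y) ∧ x)) = max(0.2, 0) = 0.2
Checking all 36 assignments confirms none give a value below 0.20.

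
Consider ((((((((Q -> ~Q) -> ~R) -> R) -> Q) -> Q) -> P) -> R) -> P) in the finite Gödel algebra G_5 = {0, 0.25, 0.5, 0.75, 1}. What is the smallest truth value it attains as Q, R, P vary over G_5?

0.00

The minimum is attained at Q = 0, R = 0.25, P = 0:
  ~Q: Gödel ¬ of 0 = 1 (operand is 0)
  (Q -> ~Q): 0 ≤ 1, so result = 1
  ~R: Gödel ¬ of 0.25 = 0 (operand ≠ 0)
  ((Q -> ~Q) -> ~R): 1 > 0, so result = 0
  (((Q -> ~Q) -> ~R) -> R): 0 ≤ 0.25, so result = 1
  ((((Q -> ~Q) -> ~R) -> R) -> Q): 1 > 0, so result = 0
  (((((Q -> ~Q) -> ~R) -> R) -> Q) -> Q): 0 ≤ 0, so result = 1
  ((((((Q -> ~Q) -> ~R) -> R) -> Q) -> Q) -> P): 1 > 0, so result = 0
  (((((((Q -> ~Q) -> ~R) -> R) -> Q) -> Q) -> P) -> R): 0 ≤ 0.25, so result = 1
  ((((((((Q -> ~Q) -> ~R) -> R) -> Q) -> Q) -> P) -> R) -> P): 1 > 0, so result = 0
Checking all 125 assignments confirms none give a value below 0.00.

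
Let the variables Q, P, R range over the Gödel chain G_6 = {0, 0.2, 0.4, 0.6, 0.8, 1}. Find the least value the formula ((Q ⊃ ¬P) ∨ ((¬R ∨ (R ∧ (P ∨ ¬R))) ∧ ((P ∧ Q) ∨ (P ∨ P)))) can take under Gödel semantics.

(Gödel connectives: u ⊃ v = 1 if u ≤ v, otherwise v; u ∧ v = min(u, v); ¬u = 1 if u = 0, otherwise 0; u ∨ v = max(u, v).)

0.20

The minimum is attained at Q = 0.2, P = 0.2, R = 0:
  ¬P: Gödel ¬ of 0.2 = 0 (operand ≠ 0)
  (Q ⊃ ¬P): 0.2 > 0, so result = 0
  ¬R: Gödel ¬ of 0 = 1 (operand is 0)
  ¬R: Gödel ¬ of 0 = 1 (operand is 0)
  (P ∨ ¬R) = max(0.2, 1) = 1
  (R ∧ (P ∨ ¬R)) = min(0, 1) = 0
  (¬R ∨ (R ∧ (P ∨ ¬R))) = max(1, 0) = 1
  (P ∧ Q) = min(0.2, 0.2) = 0.2
  (P ∨ P) = max(0.2, 0.2) = 0.2
  ((P ∧ Q) ∨ (P ∨ P)) = max(0.2, 0.2) = 0.2
  ((¬R ∨ (R ∧ (P ∨ ¬R))) ∧ ((P ∧ Q) ∨ (P ∨ P))) = min(1, 0.2) = 0.2
  ((Q ⊃ ¬P) ∨ ((¬R ∨ (R ∧ (P ∨ ¬R))) ∧ ((P ∧ Q) ∨ (P ∨ P)))) = max(0, 0.2) = 0.2
Checking all 216 assignments confirms none give a value below 0.20.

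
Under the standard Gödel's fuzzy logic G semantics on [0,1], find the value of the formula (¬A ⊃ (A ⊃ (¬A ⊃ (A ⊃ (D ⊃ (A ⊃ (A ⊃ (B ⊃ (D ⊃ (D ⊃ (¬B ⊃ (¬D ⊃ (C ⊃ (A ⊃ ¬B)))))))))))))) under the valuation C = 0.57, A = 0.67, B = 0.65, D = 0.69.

¬A: Gödel ¬ of 0.67 = 0 (operand ≠ 0)
¬A: Gödel ¬ of 0.67 = 0 (operand ≠ 0)
¬B: Gödel ¬ of 0.65 = 0 (operand ≠ 0)
¬D: Gödel ¬ of 0.69 = 0 (operand ≠ 0)
¬B: Gödel ¬ of 0.65 = 0 (operand ≠ 0)
(A ⊃ ¬B): 0.67 > 0, so result = 0
(C ⊃ (A ⊃ ¬B)): 0.57 > 0, so result = 0
(¬D ⊃ (C ⊃ (A ⊃ ¬B))): 0 ≤ 0, so result = 1
(¬B ⊃ (¬D ⊃ (C ⊃ (A ⊃ ¬B)))): 0 ≤ 1, so result = 1
(D ⊃ (¬B ⊃ (¬D ⊃ (C ⊃ (A ⊃ ¬B))))): 0.69 ≤ 1, so result = 1
(D ⊃ (D ⊃ (¬B ⊃ (¬D ⊃ (C ⊃ (A ⊃ ¬B)))))): 0.69 ≤ 1, so result = 1
(B ⊃ (D ⊃ (D ⊃ (¬B ⊃ (¬D ⊃ (C ⊃ (A ⊃ ¬B))))))): 0.65 ≤ 1, so result = 1
(A ⊃ (B ⊃ (D ⊃ (D ⊃ (¬B ⊃ (¬D ⊃ (C ⊃ (A ⊃ ¬B)))))))): 0.67 ≤ 1, so result = 1
(A ⊃ (A ⊃ (B ⊃ (D ⊃ (D ⊃ (¬B ⊃ (¬D ⊃ (C ⊃ (A ⊃ ¬B))))))))): 0.67 ≤ 1, so result = 1
(D ⊃ (A ⊃ (A ⊃ (B ⊃ (D ⊃ (D ⊃ (¬B ⊃ (¬D ⊃ (C ⊃ (A ⊃ ¬B)))))))))): 0.69 ≤ 1, so result = 1
(A ⊃ (D ⊃ (A ⊃ (A ⊃ (B ⊃ (D ⊃ (D ⊃ (¬B ⊃ (¬D ⊃ (C ⊃ (A ⊃ ¬B))))))))))): 0.67 ≤ 1, so result = 1
(¬A ⊃ (A ⊃ (D ⊃ (A ⊃ (A ⊃ (B ⊃ (D ⊃ (D ⊃ (¬B ⊃ (¬D ⊃ (C ⊃ (A ⊃ ¬B)))))))))))): 0 ≤ 1, so result = 1
(A ⊃ (¬A ⊃ (A ⊃ (D ⊃ (A ⊃ (A ⊃ (B ⊃ (D ⊃ (D ⊃ (¬B ⊃ (¬D ⊃ (C ⊃ (A ⊃ ¬B))))))))))))): 0.67 ≤ 1, so result = 1
(¬A ⊃ (A ⊃ (¬A ⊃ (A ⊃ (D ⊃ (A ⊃ (A ⊃ (B ⊃ (D ⊃ (D ⊃ (¬B ⊃ (¬D ⊃ (C ⊃ (A ⊃ ¬B)))))))))))))): 0 ≤ 1, so result = 1

1.00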